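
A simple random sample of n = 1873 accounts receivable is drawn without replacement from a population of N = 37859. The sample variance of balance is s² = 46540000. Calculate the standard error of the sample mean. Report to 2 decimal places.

Under SRS without replacement, Var(ȳ) = (1 − f)·s²/n with f = n/N = 1873/37859 = 0.04947304.
Var(ȳ) = (1 − 0.04947304)·46540000/1873 = 0.95052696·24847.838 = 23618.54.
SE(ȳ) = √(23618.54) = 153.68.

153.68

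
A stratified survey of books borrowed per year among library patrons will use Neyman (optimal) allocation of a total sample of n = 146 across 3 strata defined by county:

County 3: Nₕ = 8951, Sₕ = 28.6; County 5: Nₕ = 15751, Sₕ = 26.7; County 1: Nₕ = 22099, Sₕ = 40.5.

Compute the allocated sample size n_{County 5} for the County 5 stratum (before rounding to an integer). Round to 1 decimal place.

39.1

Neyman allocation: nₕ = n·NₕSₕ / Σⱼ NⱼSⱼ.
Σ NⱼSⱼ = 8951·28.6 + 15751·26.7 + 22099·40.5 = 1.5715598 × 10^6.
n_{County 5} = 146·15751·26.7 / (1.5715598 × 10^6) = 39.1.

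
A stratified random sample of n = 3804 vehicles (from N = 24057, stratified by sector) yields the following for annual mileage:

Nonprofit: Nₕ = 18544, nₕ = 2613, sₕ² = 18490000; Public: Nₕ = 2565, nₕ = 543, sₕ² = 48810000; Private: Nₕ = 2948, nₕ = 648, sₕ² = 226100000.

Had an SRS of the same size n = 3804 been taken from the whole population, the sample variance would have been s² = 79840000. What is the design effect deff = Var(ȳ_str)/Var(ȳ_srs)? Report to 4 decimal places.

0.4814

Var(ȳ_str) = Σ Wₕ²(1−fₕ)sₕ²/nₕ with Wₕ = Nₕ/24057:
  Nonprofit: (18544/24057)²·(1−2613/18544)·18490000/2613 = 3612.1104
  Public: (2565/24057)²·(1−543/2565)·48810000/543 = 805.55382
  Private: (2948/24057)²·(1−648/2948)·226100000/648 = 4087.8781
  → Var(ȳ_str) = 8505.5423.
Var(ȳ_srs) = (1 − 3804/24057)·79840000/3804 = 17669.649.
deff = 8505.5423 / 17669.649 = 0.4814.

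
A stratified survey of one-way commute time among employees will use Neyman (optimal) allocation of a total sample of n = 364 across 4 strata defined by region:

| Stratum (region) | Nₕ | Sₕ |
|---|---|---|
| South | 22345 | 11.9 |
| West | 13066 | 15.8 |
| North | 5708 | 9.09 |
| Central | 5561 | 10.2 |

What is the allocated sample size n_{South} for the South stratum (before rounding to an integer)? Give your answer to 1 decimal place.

166.6

Neyman allocation: nₕ = n·NₕSₕ / Σⱼ NⱼSⱼ.
Σ NⱼSⱼ = 22345·11.9 + 13066·15.8 + 5708·9.09 + 5561·10.2 = 580956.22.
n_{South} = 364·22345·11.9 / 580956.22 = 166.6.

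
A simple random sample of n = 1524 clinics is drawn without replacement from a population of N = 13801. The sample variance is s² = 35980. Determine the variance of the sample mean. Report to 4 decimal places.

21.0019

Under SRS without replacement, Var(ȳ) = (1 − f)·s²/n with f = n/N = 1524/13801 = 0.11042678.
Var(ȳ) = (1 − 0.11042678)·35980/1524 = 0.88957322·23.608924 = 21.001866.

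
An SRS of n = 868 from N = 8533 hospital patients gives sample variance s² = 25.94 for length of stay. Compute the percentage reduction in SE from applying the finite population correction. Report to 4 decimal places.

5.2225

f = n/N = 868/8533 = 0.10172272.
SE_no-fpc = √(s²/n) = 0.17287219; SE_fpc = √((1−f)s²/n) = 0.16384392.
Ratio = √(1−f) = 0.94777491. Reduction = 100·(1 − 0.94777491) = 5.2225%.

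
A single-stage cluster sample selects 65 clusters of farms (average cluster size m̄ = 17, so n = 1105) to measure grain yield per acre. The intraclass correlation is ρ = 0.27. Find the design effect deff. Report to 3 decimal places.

deff = 1 + (17 − 1)·0.27 = 1 + 4.32 = 5.32.

5.320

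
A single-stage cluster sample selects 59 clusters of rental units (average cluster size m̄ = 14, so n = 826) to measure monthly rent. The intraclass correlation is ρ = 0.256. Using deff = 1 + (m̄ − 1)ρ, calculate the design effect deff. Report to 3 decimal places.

4.328

deff = 1 + (14 − 1)·0.256 = 1 + 3.328 = 4.328.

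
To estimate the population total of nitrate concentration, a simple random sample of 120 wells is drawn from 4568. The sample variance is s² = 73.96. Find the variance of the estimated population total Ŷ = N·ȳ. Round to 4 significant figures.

Var(Ŷ) = N²·Var(ȳ) = N²·(1 − n/N)·s²/n.
f = 120/4568 = 0.02626970; Var(ȳ) = 0.97373030·73.96/120 = 0.60014244.
Var(Ŷ) = 4568² · 0.60014244 = 1.2522947 × 10^7.

1.252 × 10^7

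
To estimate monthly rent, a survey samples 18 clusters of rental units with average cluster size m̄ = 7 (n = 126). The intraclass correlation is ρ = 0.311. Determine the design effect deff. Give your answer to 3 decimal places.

deff = 1 + (7 − 1)·0.311 = 1 + 1.866 = 2.866.

2.866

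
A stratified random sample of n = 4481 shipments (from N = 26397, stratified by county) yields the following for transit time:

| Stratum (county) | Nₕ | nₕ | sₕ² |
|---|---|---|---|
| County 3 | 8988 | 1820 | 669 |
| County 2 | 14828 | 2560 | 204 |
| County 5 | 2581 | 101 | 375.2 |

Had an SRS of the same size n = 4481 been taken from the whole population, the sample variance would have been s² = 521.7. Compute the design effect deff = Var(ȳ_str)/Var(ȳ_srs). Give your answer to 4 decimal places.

Var(ȳ_str) = Σ Wₕ²(1−fₕ)sₕ²/nₕ with Wₕ = Nₕ/26397:
  County 3: (8988/26397)²·(1−1820/8988)·669/1820 = 0.033986516
  County 2: (14828/26397)²·(1−2560/14828)·204/2560 = 0.020803548
  County 5: (2581/26397)²·(1−101/2581)·375.2/101 = 0.034124948
  → Var(ȳ_str) = 0.088915012.
Var(ȳ_srs) = (1 − 4481/26397)·521.7/4481 = 0.096661296.
deff = 0.088915012 / 0.096661296 = 0.9199.

0.9199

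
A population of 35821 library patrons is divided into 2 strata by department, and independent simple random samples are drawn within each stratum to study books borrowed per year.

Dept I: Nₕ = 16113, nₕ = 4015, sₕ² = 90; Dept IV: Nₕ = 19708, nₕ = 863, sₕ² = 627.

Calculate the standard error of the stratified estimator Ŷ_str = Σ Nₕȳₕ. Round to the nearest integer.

Var(Ŷ_str) = Σₕ Nₕ²(1 − fₕ)sₕ²/nₕ.
Dept I: 16113²·(1 − 4015/16113)·90/4015 = 4.369653 × 10^6.
Dept IV: 19708²·(1 − 863/19708)·627/863 = 2.6983324 × 10^8.
Sum = 2.7420289 × 10^8.
SE = √(2.7420289 × 10^8) = 16559.

16559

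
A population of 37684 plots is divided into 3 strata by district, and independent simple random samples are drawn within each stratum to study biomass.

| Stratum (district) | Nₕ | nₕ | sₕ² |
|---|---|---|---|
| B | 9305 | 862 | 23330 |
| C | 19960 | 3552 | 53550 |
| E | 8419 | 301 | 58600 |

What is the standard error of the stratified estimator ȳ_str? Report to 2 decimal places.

3.79

Var(ȳ_str) = Σₕ Wₕ²(1 − fₕ)sₕ²/nₕ with Wₕ = Nₕ/N, N = 37684.
B: Wₕ = 0.24692177; term = 0.24692177²·(1 − 0.09263837)·23330/862 = 1.4972925.
C: Wₕ = 0.52966776; term = 0.52966776²·(1 − 0.17795591)·53550/3552 = 3.4768721.
E: Wₕ = 0.22341047; term = 0.22341047²·(1 − 0.03575246)·58600/301 = 9.3697216.
Sum = 14.343886.
SE = √(14.343886) = 3.79.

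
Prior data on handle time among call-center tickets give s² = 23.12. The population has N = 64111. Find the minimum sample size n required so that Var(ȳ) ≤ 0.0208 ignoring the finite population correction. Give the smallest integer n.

1112

Without fpc, n₀ = s²/D = 23.12/0.0208 = 1111.5385.
Rounding up, n = 1112.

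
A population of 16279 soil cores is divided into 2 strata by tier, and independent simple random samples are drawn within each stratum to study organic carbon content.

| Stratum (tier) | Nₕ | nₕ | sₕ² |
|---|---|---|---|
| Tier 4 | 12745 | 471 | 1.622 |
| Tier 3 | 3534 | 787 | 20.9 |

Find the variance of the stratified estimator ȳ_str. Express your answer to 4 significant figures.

0.003006

Var(ȳ_str) = Σₕ Wₕ²(1 − fₕ)sₕ²/nₕ with Wₕ = Nₕ/N, N = 16279.
Tier 4: Wₕ = 0.78291050; term = 0.78291050²·(1 − 0.03695567)·1.622/471 = 0.0020328272.
Tier 3: Wₕ = 0.21708950; term = 0.21708950²·(1 − 0.22269383)·20.9/787 = 9.7283976 × 10^-4.
Sum = 0.003005667.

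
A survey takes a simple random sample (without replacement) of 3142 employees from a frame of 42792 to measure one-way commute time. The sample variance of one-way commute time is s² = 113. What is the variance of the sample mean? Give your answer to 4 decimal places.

0.0333

Under SRS without replacement, Var(ȳ) = (1 − f)·s²/n with f = n/N = 3142/42792 = 0.07342494.
Var(ȳ) = (1 − 0.07342494)·113/3142 = 0.92657506·0.035964354 = 0.033323673.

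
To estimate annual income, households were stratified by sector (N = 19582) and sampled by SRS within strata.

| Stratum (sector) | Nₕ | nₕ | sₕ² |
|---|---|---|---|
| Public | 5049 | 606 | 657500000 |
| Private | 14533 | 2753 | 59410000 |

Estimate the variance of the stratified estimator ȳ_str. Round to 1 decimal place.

Var(ȳ_str) = Σₕ Wₕ²(1 − fₕ)sₕ²/nₕ with Wₕ = Nₕ/N, N = 19582.
Public: Wₕ = 0.25783883; term = 0.25783883²·(1 − 0.12002377)·657500000/606 = 63473.248.
Private: Wₕ = 0.74216117; term = 0.74216117²·(1 − 0.18943095)·59410000/2753 = 9634.7359.
Sum = 73107.984.

73108.0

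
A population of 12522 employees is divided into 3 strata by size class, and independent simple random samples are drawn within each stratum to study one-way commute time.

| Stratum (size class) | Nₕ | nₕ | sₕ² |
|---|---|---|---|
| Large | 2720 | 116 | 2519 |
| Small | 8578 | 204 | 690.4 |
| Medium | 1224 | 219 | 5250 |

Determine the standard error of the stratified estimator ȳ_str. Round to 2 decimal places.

1.65

Var(ȳ_str) = Σₕ Wₕ²(1 − fₕ)sₕ²/nₕ with Wₕ = Nₕ/N, N = 12522.
Large: Wₕ = 0.21721770; term = 0.21721770²·(1 − 0.04264706)·2519/116 = 0.98091791.
Small: Wₕ = 0.68503434; term = 0.68503434²·(1 − 0.02378177)·690.4/204 = 1.5503945.
Medium: Wₕ = 0.09774796; term = 0.09774796²·(1 − 0.17892157)·5250/219 = 0.18806816.
Sum = 2.7193806.
SE = √(2.7193806) = 1.65.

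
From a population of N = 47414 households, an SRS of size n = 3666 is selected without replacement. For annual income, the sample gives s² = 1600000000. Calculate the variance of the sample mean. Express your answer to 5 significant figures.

402700

Under SRS without replacement, Var(ȳ) = (1 − f)·s²/n with f = n/N = 3666/47414 = 0.07731894.
Var(ȳ) = (1 − 0.07731894)·1600000000/3666 = 0.92268106·436442.99 = 402697.68.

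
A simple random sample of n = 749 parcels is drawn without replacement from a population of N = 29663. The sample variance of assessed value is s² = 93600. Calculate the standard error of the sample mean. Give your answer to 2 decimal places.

Under SRS without replacement, Var(ȳ) = (1 − f)·s²/n with f = n/N = 749/29663 = 0.02525031.
Var(ȳ) = (1 − 0.02525031)·93600/749 = 0.97474969·124.96662 = 121.81118.
SE(ȳ) = √(121.81118) = 11.04.

11.04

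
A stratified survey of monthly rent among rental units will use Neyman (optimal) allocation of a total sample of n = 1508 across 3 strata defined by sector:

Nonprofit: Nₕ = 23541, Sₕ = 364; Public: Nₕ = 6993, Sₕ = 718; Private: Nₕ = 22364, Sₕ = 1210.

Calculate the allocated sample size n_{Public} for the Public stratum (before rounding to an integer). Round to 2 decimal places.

Neyman allocation: nₕ = n·NₕSₕ / Σⱼ NⱼSⱼ.
Σ NⱼSⱼ = 23541·364 + 6993·718 + 22364·1210 = 4.0650338 × 10^7.
n_{Public} = 1508·6993·718 / (4.0650338 × 10^7) = 186.26.

186.26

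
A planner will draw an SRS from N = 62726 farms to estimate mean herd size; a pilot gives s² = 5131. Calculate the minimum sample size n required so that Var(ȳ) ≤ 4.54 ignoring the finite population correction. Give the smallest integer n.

Without fpc, n₀ = s²/D = 5131/4.54 = 1130.1762.
Rounding up, n = 1131.

1131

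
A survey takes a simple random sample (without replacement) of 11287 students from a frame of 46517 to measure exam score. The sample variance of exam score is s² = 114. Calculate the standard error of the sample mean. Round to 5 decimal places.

Under SRS without replacement, Var(ȳ) = (1 − f)·s²/n with f = n/N = 11287/46517 = 0.24264247.
Var(ȳ) = (1 − 0.24264247)·114/11287 = 0.75735753·0.010100115 = 0.0076493982.
SE(ȳ) = √(0.0076493982) = 0.08746.

0.08746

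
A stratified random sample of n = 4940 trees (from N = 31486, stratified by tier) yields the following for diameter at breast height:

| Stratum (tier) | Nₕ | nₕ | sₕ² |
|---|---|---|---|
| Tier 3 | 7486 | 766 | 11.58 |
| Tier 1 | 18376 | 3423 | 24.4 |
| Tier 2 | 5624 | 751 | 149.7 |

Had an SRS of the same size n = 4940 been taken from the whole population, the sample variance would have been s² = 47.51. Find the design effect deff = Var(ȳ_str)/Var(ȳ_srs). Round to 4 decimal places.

Var(ȳ_str) = Σ Wₕ²(1−fₕ)sₕ²/nₕ with Wₕ = Nₕ/31486:
  Tier 3: (7486/31486)²·(1−766/7486)·11.58/766 = 7.6712106 × 10^-4
  Tier 1: (18376/31486)²·(1−3423/18376)·24.4/3423 = 0.0019757285
  Tier 2: (5624/31486)²·(1−751/5624)·149.7/751 = 0.0055104695
  → Var(ȳ_str) = 0.0082533191.
Var(ȳ_srs) = (1 − 4940/31486)·47.51/4940 = 0.0081084843.
deff = 0.0082533191 / 0.0081084843 = 1.0179.

1.0179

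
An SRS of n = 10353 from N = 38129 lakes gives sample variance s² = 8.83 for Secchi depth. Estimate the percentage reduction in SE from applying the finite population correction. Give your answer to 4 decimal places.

f = n/N = 10353/38129 = 0.27152561.
SE_no-fpc = √(s²/n) = 0.02920433; SE_fpc = √((1−f)s²/n) = 0.024926103.
Ratio = √(1−f) = 0.85350711. Reduction = 100·(1 − 0.85350711) = 14.6493%.

14.6493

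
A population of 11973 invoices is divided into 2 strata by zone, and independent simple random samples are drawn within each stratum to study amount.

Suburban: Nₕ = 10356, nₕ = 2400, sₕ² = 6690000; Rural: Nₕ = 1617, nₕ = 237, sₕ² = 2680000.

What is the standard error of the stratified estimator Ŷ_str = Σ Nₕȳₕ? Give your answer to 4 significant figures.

Var(Ŷ_str) = Σₕ Nₕ²(1 − fₕ)sₕ²/nₕ.
Suburban: 10356²·(1 − 2400/10356)·6690000/2400 = 2.2966864 × 10^11.
Rural: 1617²·(1 − 237/1617)·2680000/237 = 2.5233387 × 10^10.
Sum = 2.5490203 × 10^11.
SE = √(2.5490203 × 10^11) = 504900.

504900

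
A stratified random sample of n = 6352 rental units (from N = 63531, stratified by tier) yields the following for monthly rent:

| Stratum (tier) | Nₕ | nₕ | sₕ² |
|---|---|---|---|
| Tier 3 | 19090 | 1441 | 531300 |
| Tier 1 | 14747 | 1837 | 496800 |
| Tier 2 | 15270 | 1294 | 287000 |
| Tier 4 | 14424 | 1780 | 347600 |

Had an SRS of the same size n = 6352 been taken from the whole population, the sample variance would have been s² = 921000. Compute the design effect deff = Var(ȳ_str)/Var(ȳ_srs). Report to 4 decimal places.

0.4911

Var(ȳ_str) = Σ Wₕ²(1−fₕ)sₕ²/nₕ with Wₕ = Nₕ/63531:
  Tier 3: (19090/63531)²·(1−1441/19090)·531300/1441 = 30.777298
  Tier 1: (14747/63531)²·(1−1837/14747)·496800/1837 = 12.756483
  Tier 2: (15270/63531)²·(1−1294/15270)·287000/1294 = 11.727304
  Tier 4: (14424/63531)²·(1−1780/14424)·347600/1780 = 8.8238595
  → Var(ȳ_str) = 64.084945.
Var(ȳ_srs) = (1 − 6352/63531)·921000/6352 = 130.49684.
deff = 64.084945 / 130.49684 = 0.4911.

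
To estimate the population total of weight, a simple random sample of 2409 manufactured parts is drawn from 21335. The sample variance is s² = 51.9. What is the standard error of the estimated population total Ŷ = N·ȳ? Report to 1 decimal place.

2949.4

Var(Ŷ) = N²·Var(ȳ) = N²·(1 − n/N)·s²/n.
f = 2409/21335 = 0.11291305; Var(ȳ) = 0.88708695·51.9/2409 = 0.019111587.
Var(Ŷ) = 21335² · 0.019111587 = 8.6992547 × 10^6.
SE(Ŷ) = √(8.6992547 × 10^6) = 2949.4.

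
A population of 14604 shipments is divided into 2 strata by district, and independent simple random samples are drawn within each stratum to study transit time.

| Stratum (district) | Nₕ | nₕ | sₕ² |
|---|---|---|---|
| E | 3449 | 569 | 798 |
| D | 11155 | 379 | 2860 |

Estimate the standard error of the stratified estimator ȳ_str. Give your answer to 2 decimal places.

2.08

Var(ȳ_str) = Σₕ Wₕ²(1 − fₕ)sₕ²/nₕ with Wₕ = Nₕ/N, N = 14604.
E: Wₕ = 0.23616817; term = 0.23616817²·(1 − 0.16497536)·798/569 = 0.065317967.
D: Wₕ = 0.76383183; term = 0.76383183²·(1 − 0.03397580)·2860/379 = 4.2531464.
Sum = 4.3184644.
SE = √(4.3184644) = 2.08.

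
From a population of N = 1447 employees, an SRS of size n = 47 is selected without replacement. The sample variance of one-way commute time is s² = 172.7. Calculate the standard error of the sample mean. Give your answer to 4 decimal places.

Under SRS without replacement, Var(ȳ) = (1 − f)·s²/n with f = n/N = 47/1447 = 0.03248100.
Var(ȳ) = (1 − 0.03248100)·172.7/47 = 0.96751900·3.6744681 = 3.5551177.
SE(ȳ) = √(3.5551177) = 1.8855.

1.8855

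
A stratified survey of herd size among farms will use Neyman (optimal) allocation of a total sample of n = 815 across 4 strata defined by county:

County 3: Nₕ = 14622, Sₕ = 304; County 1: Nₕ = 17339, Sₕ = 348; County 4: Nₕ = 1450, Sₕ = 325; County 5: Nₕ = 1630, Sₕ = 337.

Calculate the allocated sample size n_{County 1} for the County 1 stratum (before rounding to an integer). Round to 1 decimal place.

427.6

Neyman allocation: nₕ = n·NₕSₕ / Σⱼ NⱼSⱼ.
Σ NⱼSⱼ = 14622·304 + 17339·348 + 1450·325 + 1630·337 = 1.149962 × 10^7.
n_{County 1} = 815·17339·348 / (1.149962 × 10^7) = 427.6.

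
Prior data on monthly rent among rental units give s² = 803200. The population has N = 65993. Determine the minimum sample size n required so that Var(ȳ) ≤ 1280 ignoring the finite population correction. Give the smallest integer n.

628

Without fpc, n₀ = s²/D = 803200/1280 = 627.5000.
Rounding up, n = 628.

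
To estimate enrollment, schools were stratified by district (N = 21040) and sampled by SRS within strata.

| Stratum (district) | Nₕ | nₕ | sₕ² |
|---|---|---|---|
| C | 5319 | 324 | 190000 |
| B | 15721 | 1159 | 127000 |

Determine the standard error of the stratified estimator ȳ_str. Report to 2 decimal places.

Var(ȳ_str) = Σₕ Wₕ²(1 − fₕ)sₕ²/nₕ with Wₕ = Nₕ/N, N = 21040.
C: Wₕ = 0.25280418; term = 0.25280418²·(1 − 0.06091371)·190000/324 = 35.195132.
B: Wₕ = 0.74719582; term = 0.74719582²·(1 − 0.07372305)·127000/1159 = 56.666972.
Sum = 91.862104.
SE = √(91.862104) = 9.58.

9.58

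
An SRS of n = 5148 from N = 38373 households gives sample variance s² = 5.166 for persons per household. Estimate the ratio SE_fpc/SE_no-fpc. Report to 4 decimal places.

f = n/N = 5148/38373 = 0.13415683.
SE_no-fpc = √(s²/n) = 0.031678013; SE_fpc = √((1−f)s²/n) = 0.029476611.
Ratio = √(1−f) = 0.93050694.

0.9305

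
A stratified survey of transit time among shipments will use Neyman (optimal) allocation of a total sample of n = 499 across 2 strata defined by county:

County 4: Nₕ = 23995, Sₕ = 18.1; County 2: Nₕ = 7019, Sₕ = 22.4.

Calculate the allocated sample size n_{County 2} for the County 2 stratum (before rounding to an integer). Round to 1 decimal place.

132.6

Neyman allocation: nₕ = n·NₕSₕ / Σⱼ NⱼSⱼ.
Σ NⱼSⱼ = 23995·18.1 + 7019·22.4 = 591535.1.
n_{County 2} = 499·7019·22.4 / 591535.1 = 132.6.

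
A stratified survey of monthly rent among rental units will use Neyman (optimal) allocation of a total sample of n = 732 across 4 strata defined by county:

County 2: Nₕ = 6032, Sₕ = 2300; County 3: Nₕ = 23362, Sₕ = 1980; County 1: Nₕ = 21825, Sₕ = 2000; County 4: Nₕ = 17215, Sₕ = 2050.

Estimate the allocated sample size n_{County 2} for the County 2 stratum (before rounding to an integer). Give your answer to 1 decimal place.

73.0

Neyman allocation: nₕ = n·NₕSₕ / Σⱼ NⱼSⱼ.
Σ NⱼSⱼ = 6032·2300 + 23362·1980 + 21825·2000 + 17215·2050 = 1.3907111 × 10^8.
n_{County 2} = 732·6032·2300 / (1.3907111 × 10^8) = 73.0.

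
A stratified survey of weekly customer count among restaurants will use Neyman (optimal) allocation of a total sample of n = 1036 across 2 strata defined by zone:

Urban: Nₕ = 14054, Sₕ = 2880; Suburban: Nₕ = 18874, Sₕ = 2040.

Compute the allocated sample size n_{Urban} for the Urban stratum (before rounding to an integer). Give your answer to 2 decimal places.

530.94

Neyman allocation: nₕ = n·NₕSₕ / Σⱼ NⱼSⱼ.
Σ NⱼSⱼ = 14054·2880 + 18874·2040 = 7.897848 × 10^7.
n_{Urban} = 1036·14054·2880 / (7.897848 × 10^7) = 530.94.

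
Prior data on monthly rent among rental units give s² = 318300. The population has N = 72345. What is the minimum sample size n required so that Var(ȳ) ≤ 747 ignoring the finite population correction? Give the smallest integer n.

Without fpc, n₀ = s²/D = 318300/747 = 426.1044.
Rounding up, n = 427.

427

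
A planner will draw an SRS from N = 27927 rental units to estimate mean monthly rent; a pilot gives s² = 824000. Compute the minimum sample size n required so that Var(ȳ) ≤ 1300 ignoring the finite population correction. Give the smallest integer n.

Without fpc, n₀ = s²/D = 824000/1300 = 633.8462.
Rounding up, n = 634.

634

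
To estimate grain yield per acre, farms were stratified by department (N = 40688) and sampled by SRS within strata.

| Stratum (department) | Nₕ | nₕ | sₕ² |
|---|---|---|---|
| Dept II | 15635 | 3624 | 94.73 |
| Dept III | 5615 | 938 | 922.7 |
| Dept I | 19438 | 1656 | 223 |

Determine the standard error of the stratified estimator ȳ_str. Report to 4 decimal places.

0.2161

Var(ȳ_str) = Σₕ Wₕ²(1 − fₕ)sₕ²/nₕ with Wₕ = Nₕ/N, N = 40688.
Dept II: Wₕ = 0.38426563; term = 0.38426563²·(1 − 0.23178766)·94.73/3624 = 0.0029651298.
Dept III: Wₕ = 0.13800138; term = 0.13800138²·(1 − 0.16705254)·922.7/938 = 0.015604222.
Dept I: Wₕ = 0.47773299; term = 0.47773299²·(1 − 0.08519395)·223/1656 = 0.028115385.
Sum = 0.046684737.
SE = √(0.046684737) = 0.2161.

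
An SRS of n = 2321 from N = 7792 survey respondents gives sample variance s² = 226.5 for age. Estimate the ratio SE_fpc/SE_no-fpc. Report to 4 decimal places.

0.8379

f = n/N = 2321/7792 = 0.29786961.
SE_no-fpc = √(s²/n) = 0.31238958; SE_fpc = √((1−f)s²/n) = 0.26176129.
Ratio = √(1−f) = 0.83793221.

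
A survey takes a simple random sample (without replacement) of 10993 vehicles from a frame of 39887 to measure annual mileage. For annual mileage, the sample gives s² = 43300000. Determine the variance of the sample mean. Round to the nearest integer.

Under SRS without replacement, Var(ȳ) = (1 − f)·s²/n with f = n/N = 10993/39887 = 0.27560358.
Var(ȳ) = (1 − 0.27560358)·43300000/10993 = 0.72439642·3938.8702 = 2853.3035.

2853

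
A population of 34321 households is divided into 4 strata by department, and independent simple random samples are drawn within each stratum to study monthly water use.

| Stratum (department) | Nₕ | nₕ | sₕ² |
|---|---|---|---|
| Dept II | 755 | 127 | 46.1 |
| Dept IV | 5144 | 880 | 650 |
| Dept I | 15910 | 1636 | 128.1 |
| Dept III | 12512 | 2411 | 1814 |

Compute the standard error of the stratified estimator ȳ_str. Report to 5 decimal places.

0.33124

Var(ȳ_str) = Σₕ Wₕ²(1 − fₕ)sₕ²/nₕ with Wₕ = Nₕ/N, N = 34321.
Dept II: Wₕ = 0.02199819; term = 0.02199819²·(1 − 0.16821192)·46.1/127 = 1.4611134 × 10^-4.
Dept IV: Wₕ = 0.14987908; term = 0.14987908²·(1 − 0.17107309)·650/880 = 0.013753999.
Dept I: Wₕ = 0.46356458; term = 0.46356458²·(1 − 0.10282841)·128.1/1636 = 0.015095998.
Dept III: Wₕ = 0.36455814; term = 0.36455814²·(1 − 0.19269501)·1814/2411 = 0.080725606.
Sum = 0.10972171.
SE = √(0.10972171) = 0.33124.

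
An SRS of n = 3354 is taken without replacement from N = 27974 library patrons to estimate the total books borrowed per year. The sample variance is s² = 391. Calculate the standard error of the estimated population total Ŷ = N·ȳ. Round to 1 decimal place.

8960.4

Var(Ŷ) = N²·Var(ȳ) = N²·(1 − n/N)·s²/n.
f = 3354/27974 = 0.11989705; Var(ȳ) = 0.88010295·391/3354 = 0.10259996.
Var(Ŷ) = 27974² · 0.10259996 = 8.0289052 × 10^7.
SE(Ŷ) = √(8.0289052 × 10^7) = 8960.4.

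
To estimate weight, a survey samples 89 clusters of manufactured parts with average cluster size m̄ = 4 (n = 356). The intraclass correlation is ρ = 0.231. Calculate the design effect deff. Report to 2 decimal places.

1.69

deff = 1 + (4 − 1)·0.231 = 1 + 0.693 = 1.693.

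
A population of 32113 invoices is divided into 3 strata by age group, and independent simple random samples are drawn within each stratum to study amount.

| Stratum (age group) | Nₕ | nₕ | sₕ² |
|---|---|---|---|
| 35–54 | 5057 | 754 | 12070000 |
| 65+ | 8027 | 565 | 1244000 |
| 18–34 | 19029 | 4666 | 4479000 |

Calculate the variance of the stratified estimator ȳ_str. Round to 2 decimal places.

Var(ȳ_str) = Σₕ Wₕ²(1 − fₕ)sₕ²/nₕ with Wₕ = Nₕ/N, N = 32113.
35–54: Wₕ = 0.15747517; term = 0.15747517²·(1 − 0.14910026)·12070000/754 = 337.78353.
65+: Wₕ = 0.24996107; term = 0.24996107²·(1 − 0.07038744)·1244000/565 = 127.88473.
18–34: Wₕ = 0.59256376; term = 0.59256376²·(1 − 0.24520469)·4479000/4666 = 254.41089.
Sum = 720.07915.

720.08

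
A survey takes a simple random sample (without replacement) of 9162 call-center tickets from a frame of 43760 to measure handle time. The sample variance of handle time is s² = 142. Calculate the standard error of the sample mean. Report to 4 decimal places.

0.1107

Under SRS without replacement, Var(ȳ) = (1 − f)·s²/n with f = n/N = 9162/43760 = 0.20936929.
Var(ȳ) = (1 − 0.20936929)·142/9162 = 0.79063071·0.015498799 = 0.012253827.
SE(ȳ) = √(0.012253827) = 0.1107.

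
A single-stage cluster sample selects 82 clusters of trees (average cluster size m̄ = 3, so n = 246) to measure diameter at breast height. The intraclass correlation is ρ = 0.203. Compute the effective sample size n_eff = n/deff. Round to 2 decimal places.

174.96

deff = 1 + (3 − 1)·0.203 = 1 + 0.406 = 1.406.
n_eff = 246 / 1.406 = 174.96.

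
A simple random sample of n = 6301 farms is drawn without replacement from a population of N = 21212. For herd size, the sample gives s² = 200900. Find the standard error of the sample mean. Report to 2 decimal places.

4.73

Under SRS without replacement, Var(ȳ) = (1 − f)·s²/n with f = n/N = 6301/21212 = 0.29704884.
Var(ȳ) = (1 − 0.29704884)·200900/6301 = 0.70295116·31.883828 = 22.412774.
SE(ȳ) = √(22.412774) = 4.73.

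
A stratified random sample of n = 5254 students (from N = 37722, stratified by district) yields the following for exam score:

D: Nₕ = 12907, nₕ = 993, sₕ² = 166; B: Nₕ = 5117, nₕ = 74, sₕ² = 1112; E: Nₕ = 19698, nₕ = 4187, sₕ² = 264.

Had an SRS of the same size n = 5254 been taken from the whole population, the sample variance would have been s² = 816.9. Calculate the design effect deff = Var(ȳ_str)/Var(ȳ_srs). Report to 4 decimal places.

Var(ȳ_str) = Σ Wₕ²(1−fₕ)sₕ²/nₕ with Wₕ = Nₕ/37722:
  D: (12907/37722)²·(1−993/12907)·166/993 = 0.018065597
  B: (5117/37722)²·(1−74/5117)·1112/74 = 0.27251351
  E: (19698/37722)²·(1−4187/19698)·264/4187 = 0.013538591
  → Var(ȳ_str) = 0.3041177.
Var(ȳ_srs) = (1 − 5254/37722)·816.9/5254 = 0.13382574.
deff = 0.3041177 / 0.13382574 = 2.2725.

2.2725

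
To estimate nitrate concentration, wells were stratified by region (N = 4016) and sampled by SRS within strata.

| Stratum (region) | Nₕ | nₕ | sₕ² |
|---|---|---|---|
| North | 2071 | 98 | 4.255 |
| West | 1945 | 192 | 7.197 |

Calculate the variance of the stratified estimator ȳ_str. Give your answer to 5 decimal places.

Var(ȳ_str) = Σₕ Wₕ²(1 − fₕ)sₕ²/nₕ with Wₕ = Nₕ/N, N = 4016.
North: Wₕ = 0.51568725; term = 0.51568725²·(1 − 0.04732014)·4.255/98 = 0.011000015.
West: Wₕ = 0.48431275; term = 0.48431275²·(1 − 0.09871465)·7.197/192 = 0.0079243635.
Sum = 0.018924379.

0.01892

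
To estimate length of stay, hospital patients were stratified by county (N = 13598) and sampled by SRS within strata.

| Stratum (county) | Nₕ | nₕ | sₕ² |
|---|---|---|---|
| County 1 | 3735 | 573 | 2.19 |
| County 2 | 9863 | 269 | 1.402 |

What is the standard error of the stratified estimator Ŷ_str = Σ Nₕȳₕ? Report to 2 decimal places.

733.70

Var(Ŷ_str) = Σₕ Nₕ²(1 − fₕ)sₕ²/nₕ.
County 1: 3735²·(1 − 573/3735)·2.19/573 = 45137.964.
County 2: 9863²·(1 − 269/9863)·1.402/269 = 493178.89.
Sum = 538316.85.
SE = √(538316.85) = 733.70.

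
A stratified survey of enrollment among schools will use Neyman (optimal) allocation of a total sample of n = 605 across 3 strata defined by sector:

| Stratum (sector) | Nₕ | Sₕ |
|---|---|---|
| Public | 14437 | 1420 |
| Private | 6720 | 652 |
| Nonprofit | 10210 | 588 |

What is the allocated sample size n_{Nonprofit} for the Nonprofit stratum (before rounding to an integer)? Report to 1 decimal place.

Neyman allocation: nₕ = n·NₕSₕ / Σⱼ NⱼSⱼ.
Σ NⱼSⱼ = 14437·1420 + 6720·652 + 10210·588 = 3.088546 × 10^7.
n_{Nonprofit} = 605·10210·588 / (3.088546 × 10^7) = 117.6.

117.6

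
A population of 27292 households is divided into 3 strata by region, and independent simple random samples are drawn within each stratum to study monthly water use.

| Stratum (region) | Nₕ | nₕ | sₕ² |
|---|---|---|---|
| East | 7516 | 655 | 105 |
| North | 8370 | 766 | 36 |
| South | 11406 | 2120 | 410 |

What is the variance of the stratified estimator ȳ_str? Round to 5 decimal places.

Var(ȳ_str) = Σₕ Wₕ²(1 − fₕ)sₕ²/nₕ with Wₕ = Nₕ/N, N = 27292.
East: Wₕ = 0.27539206; term = 0.27539206²·(1 − 0.08714742)·105/655 = 0.011098172.
North: Wₕ = 0.30668328; term = 0.30668328²·(1 − 0.09151732)·36/766 = 0.0040157861.
South: Wₕ = 0.41792467; term = 0.41792467²·(1 − 0.18586709)·410/2120 = 0.027500419.
Sum = 0.042614377.

0.04261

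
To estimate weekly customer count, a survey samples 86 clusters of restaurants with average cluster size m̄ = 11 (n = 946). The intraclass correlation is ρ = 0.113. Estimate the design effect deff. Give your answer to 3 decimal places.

deff = 1 + (11 − 1)·0.113 = 1 + 1.13 = 2.13.

2.130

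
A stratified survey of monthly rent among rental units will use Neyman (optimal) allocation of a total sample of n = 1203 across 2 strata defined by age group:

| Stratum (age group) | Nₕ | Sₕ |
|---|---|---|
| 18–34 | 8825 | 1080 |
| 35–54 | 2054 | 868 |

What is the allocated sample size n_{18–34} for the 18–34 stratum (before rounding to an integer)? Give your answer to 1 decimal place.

1013.4

Neyman allocation: nₕ = n·NₕSₕ / Σⱼ NⱼSⱼ.
Σ NⱼSⱼ = 8825·1080 + 2054·868 = 1.1313872 × 10^7.
n_{18–34} = 1203·8825·1080 / (1.1313872 × 10^7) = 1013.4.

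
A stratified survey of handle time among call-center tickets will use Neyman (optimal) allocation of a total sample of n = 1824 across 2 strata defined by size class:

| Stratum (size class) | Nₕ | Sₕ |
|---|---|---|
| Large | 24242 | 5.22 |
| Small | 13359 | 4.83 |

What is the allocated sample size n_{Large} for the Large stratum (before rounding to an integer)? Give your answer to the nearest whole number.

1208

Neyman allocation: nₕ = n·NₕSₕ / Σⱼ NⱼSⱼ.
Σ NⱼSⱼ = 24242·5.22 + 13359·4.83 = 191067.21.
n_{Large} = 1824·24242·5.22 / 191067.21 = 1208.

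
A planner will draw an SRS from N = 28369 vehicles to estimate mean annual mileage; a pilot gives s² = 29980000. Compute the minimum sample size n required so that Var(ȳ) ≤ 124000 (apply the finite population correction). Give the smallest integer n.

Without fpc, n₀ = s²/D = 29980000/124000 = 241.7742.
With fpc, (1 − n/N)·s²/n ≤ D requires n ≥ n₀/(1 + n₀/N) = 241.7742/(1 + 241.7742/28369) = 239.7311.
Rounding up, n = 240.

240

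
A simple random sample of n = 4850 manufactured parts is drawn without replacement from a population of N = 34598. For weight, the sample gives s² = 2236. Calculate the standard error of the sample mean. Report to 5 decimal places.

0.62961

Under SRS without replacement, Var(ȳ) = (1 − f)·s²/n with f = n/N = 4850/34598 = 0.14018151.
Var(ȳ) = (1 − 0.14018151)·2236/4850 = 0.85981849·0.46103093 = 0.39640291.
SE(ȳ) = √(0.39640291) = 0.62961.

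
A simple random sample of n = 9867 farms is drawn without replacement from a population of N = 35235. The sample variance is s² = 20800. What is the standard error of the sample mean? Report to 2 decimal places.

1.23

Under SRS without replacement, Var(ȳ) = (1 − f)·s²/n with f = n/N = 9867/35235 = 0.28003406.
Var(ȳ) = (1 − 0.28003406)·20800/9867 = 0.71996594·2.1080369 = 1.5177148.
SE(ȳ) = √(1.5177148) = 1.23.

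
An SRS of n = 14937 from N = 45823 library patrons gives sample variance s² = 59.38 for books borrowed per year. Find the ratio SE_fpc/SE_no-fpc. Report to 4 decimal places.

0.8210

f = n/N = 14937/45823 = 0.32597167.
SE_no-fpc = √(s²/n) = 0.063050481; SE_fpc = √((1−f)s²/n) = 0.051763958.
Ratio = √(1−f) = 0.82099228.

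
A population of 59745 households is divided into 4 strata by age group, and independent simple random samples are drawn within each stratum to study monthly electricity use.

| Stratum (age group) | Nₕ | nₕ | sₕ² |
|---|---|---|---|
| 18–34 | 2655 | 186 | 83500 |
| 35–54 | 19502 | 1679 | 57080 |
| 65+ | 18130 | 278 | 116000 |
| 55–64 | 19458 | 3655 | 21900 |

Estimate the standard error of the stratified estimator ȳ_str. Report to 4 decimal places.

6.5181

Var(ȳ_str) = Σₕ Wₕ²(1 − fₕ)sₕ²/nₕ with Wₕ = Nₕ/N, N = 59745.
18–34: Wₕ = 0.04443887; term = 0.04443887²·(1 − 0.07005650)·83500/186 = 0.82443423.
35–54: Wₕ = 0.32642062; term = 0.32642062²·(1 − 0.08609373)·57080/1679 = 3.3104734.
65+: Wₕ = 0.30345636; term = 0.30345636²·(1 − 0.01533370)·116000/278 = 37.835088.
55–64: Wₕ = 0.32568416; term = 0.32568416²·(1 − 0.18784048)·21900/3655 = 0.51616831.
Sum = 42.486164.
SE = √(42.486164) = 6.5181.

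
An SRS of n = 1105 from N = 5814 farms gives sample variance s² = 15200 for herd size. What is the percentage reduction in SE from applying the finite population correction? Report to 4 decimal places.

10.0032

f = n/N = 1105/5814 = 0.19005848.
SE_no-fpc = √(s²/n) = 3.7088618; SE_fpc = √((1−f)s²/n) = 3.3378552.
Ratio = √(1−f) = 0.89996751. Reduction = 100·(1 − 0.89996751) = 10.0032%.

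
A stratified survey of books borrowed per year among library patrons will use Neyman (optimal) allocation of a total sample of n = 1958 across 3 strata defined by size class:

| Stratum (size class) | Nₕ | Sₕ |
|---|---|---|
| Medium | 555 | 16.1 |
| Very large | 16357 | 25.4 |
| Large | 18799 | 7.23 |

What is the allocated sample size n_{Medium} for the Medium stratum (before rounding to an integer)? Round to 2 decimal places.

Neyman allocation: nₕ = n·NₕSₕ / Σⱼ NⱼSⱼ.
Σ NⱼSⱼ = 555·16.1 + 16357·25.4 + 18799·7.23 = 560320.07.
n_{Medium} = 1958·555·16.1 / 560320.07 = 31.22.

31.22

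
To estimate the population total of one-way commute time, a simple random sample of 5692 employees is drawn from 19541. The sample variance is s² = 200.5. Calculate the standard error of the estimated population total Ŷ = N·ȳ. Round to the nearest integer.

Var(Ŷ) = N²·Var(ȳ) = N²·(1 − n/N)·s²/n.
f = 5692/19541 = 0.29128499; Var(ȳ) = 0.70871501·200.5/5692 = 0.024964399.
Var(Ŷ) = 19541² · 0.024964399 = 9.5326728 × 10^6.
SE(Ŷ) = √(9.5326728 × 10^6) = 3088.

3088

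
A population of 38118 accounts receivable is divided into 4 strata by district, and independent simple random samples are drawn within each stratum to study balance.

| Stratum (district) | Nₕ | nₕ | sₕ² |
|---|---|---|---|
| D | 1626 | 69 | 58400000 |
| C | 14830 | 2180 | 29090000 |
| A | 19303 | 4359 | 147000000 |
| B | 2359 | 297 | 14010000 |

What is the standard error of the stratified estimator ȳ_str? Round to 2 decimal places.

Var(ȳ_str) = Σₕ Wₕ²(1 − fₕ)sₕ²/nₕ with Wₕ = Nₕ/N, N = 38118.
D: Wₕ = 0.04265701; term = 0.04265701²·(1 − 0.04243542)·58400000/69 = 1474.7306.
C: Wₕ = 0.38905504; term = 0.38905504²·(1 − 0.14699933)·29090000/2180 = 1722.8945.
A: Wₕ = 0.50640118; term = 0.50640118²·(1 − 0.22581982)·147000000/4359 = 6695.1749.
B: Wₕ = 0.06188677; term = 0.06188677²·(1 − 0.12590081)·14010000/297 = 157.92034.
Sum = 10050.72.
SE = √(10050.72) = 100.25.

100.25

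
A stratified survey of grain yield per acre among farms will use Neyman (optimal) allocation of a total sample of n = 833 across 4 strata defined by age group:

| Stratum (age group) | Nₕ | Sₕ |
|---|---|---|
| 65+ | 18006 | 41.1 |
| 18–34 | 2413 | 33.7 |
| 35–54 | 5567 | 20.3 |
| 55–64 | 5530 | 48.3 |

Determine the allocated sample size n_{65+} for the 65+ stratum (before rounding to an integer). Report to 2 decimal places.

Neyman allocation: nₕ = n·NₕSₕ / Σⱼ NⱼSⱼ.
Σ NⱼSⱼ = 18006·41.1 + 2413·33.7 + 5567·20.3 + 5530·48.3 = 1.2014738 × 10^6.
n_{65+} = 833·18006·41.1 / (1.2014738 × 10^6) = 513.09.

513.09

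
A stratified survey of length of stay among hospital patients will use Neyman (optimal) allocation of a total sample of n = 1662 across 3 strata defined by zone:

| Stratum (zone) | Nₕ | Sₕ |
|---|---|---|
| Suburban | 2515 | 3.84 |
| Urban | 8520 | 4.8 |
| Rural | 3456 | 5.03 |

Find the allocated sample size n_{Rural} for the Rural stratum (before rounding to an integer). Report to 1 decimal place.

Neyman allocation: nₕ = n·NₕSₕ / Σⱼ NⱼSⱼ.
Σ NⱼSⱼ = 2515·3.84 + 8520·4.8 + 3456·5.03 = 67937.28.
n_{Rural} = 1662·3456·5.03 / 67937.28 = 425.3.

425.3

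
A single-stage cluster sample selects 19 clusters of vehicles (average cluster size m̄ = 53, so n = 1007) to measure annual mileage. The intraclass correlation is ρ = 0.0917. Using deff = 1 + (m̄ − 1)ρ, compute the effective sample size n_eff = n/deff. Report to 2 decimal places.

deff = 1 + (53 − 1)·0.0917 = 1 + 4.7684 = 5.7684.
n_eff = 1007 / 5.7684 = 174.57.

174.57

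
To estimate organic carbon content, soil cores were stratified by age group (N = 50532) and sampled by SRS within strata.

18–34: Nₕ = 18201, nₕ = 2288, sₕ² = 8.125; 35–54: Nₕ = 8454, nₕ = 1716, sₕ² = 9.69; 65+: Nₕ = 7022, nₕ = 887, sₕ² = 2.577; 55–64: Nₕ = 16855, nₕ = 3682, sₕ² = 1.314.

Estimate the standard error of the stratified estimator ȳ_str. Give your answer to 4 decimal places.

0.0247

Var(ȳ_str) = Σₕ Wₕ²(1 − fₕ)sₕ²/nₕ with Wₕ = Nₕ/N, N = 50532.
18–34: Wₕ = 0.36018760; term = 0.36018760²·(1 − 0.12570738)·8.125/2288 = 4.0279279 × 10^-4.
35–54: Wₕ = 0.16729993; term = 0.16729993²·(1 − 0.20298084)·9.69/1716 = 1.259699 × 10^-4.
65+: Wₕ = 0.13896145; term = 0.13896145²·(1 − 0.12631729)·2.577/887 = 4.9015475 × 10^-5.
55–64: Wₕ = 0.33355102; term = 0.33355102²·(1 − 0.21845150)·1.314/3682 = 3.1030734 × 10^-5.
Sum = 6.088089 × 10^-4.
SE = √(6.088089 × 10^-4) = 0.0247.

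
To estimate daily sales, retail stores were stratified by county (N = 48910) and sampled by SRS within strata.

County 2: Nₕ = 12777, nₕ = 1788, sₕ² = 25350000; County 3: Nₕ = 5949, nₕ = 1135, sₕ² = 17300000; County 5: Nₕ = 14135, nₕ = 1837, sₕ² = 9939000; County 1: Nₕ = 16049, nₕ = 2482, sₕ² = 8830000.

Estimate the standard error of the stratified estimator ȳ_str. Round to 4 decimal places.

Var(ȳ_str) = Σₕ Wₕ²(1 − fₕ)sₕ²/nₕ with Wₕ = Nₕ/N, N = 48910.
County 2: Wₕ = 0.26123492; term = 0.26123492²·(1 − 0.13993895)·25350000/1788 = 832.1511.
County 3: Wₕ = 0.12163157; term = 0.12163157²·(1 − 0.19078837)·17300000/1135 = 182.47567.
County 5: Wₕ = 0.28900020; term = 0.28900020²·(1 − 0.12996109)·9939000/1837 = 393.15926.
County 1: Wₕ = 0.32813331; term = 0.32813331²·(1 − 0.15465138)·8830000/2482 = 323.81384.
Sum = 1731.5999.
SE = √(1731.5999) = 41.6125.

41.6125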